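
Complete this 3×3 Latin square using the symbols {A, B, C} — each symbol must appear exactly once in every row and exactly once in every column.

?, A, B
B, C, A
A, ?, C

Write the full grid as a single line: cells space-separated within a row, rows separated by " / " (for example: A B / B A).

C A B / B C A / A B C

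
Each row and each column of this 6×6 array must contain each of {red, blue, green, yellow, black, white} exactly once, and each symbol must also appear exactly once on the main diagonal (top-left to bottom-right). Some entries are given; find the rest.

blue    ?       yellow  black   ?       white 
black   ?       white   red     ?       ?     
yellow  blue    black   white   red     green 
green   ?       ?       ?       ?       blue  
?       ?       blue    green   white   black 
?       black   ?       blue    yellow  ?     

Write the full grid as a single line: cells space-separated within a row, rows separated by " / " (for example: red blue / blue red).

blue red yellow black green white / black green white red blue yellow / yellow blue black white red green / green white red yellow black blue / red yellow blue green white black / white black green blue yellow red

row 1 has {blue,yellow,black,white}; column 5 has {red,yellow,white} — only green is left for (r1,c5).
row 2 has {red,black,white}; column 5 has {red,green,yellow,white} — only blue is left for (r2,c5).
row 2 has {red,blue,black,white}; column 6 has {blue,green,black,white} — only yellow is left for (r2,c6).
row 4 has {blue,green}; column 3 has {blue,yellow,black,white} — only red is left for (r4,c3).
row 4 has {red,blue,green}; column 4 has {red,blue,green,black,white}; the diagonal has {blue,black,white} — only yellow is left for (r4,c4).
row 4 has {red,blue,green,yellow}; column 5 has {red,blue,green,yellow,white} — only black is left for (r4,c5).
row 5 has {blue,green,black,white}; column 1 has {blue,green,yellow,black} — only red is left for (r5,c1).
row 5 has {red,blue,green,black,white}; column 2 has {blue,black} — only yellow is left for (r5,c2).
row 6 has {blue,yellow,black}; column 1 has {red,blue,green,yellow,black} — only white is left for (r6,c1).
row 6 has {blue,yellow,black,white}; column 3 has {red,blue,yellow,black,white} — only green is left for (r6,c3).
row 6 has {blue,green,yellow,black,white}; column 6 has {blue,green,yellow,black,white}; the diagonal has {blue,yellow,black,white} — only red is left for (r6,c6).
row 1 has {blue,green,yellow,black,white}; column 2 has {blue,yellow,black} — only red is left for (r1,c2).
row 2 has {red,blue,yellow,black,white}; column 2 has {red,blue,yellow,black}; the diagonal has {red,blue,yellow,black,white} — only green is left for (r2,c2).
row 4 has {red,blue,green,yellow,black}; column 2 has {red,blue,green,yellow,black} — only white is left for (r4,c2).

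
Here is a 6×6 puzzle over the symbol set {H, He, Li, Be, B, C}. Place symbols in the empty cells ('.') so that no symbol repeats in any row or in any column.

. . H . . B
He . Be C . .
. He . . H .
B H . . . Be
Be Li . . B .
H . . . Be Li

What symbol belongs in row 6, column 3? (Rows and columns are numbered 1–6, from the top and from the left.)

He

(r2,c2): row 2 has {He,Be,C}; column 2 has {H,He,Li}, so it must be B.
(r2,c5): row 2 has {He,Be,B,C}; column 5 has {H,Be,B}, so it must be Li.
(r2,c6): row 2 has {He,Li,Be,B,C}; column 6 has {Li,Be,B}, so it must be H.
(r3,c6): row 3 has {H,He}; column 6 has {H,Li,Be,B}, so it must be C.
(r5,c6): row 5 has {Li,Be,B}; column 6 has {H,Li,Be,B,C}, so it must be He.
(r6,c2): row 6 has {H,Li,Be}; column 2 has {H,He,Li,B}, so it must be C.
(r1,c2): row 1 has {H,B}; column 2 has {H,He,Li,B,C}, so it must be Be.
(r3,c1): row 3 has {H,He,C}; column 1 has {H,He,Be,B}, so it must be Li.
(r3,c3): row 3 has {H,He,Li,C}; column 3 has {H,Be}, so it must be B.
(r3,c4): row 3 has {H,He,Li,B,C}; column 4 has {C}, so it must be Be.
(r5,c3): row 5 has {He,Li,Be,B}; column 3 has {H,Be,B}, so it must be C.
(r5,c4): row 5 has {He,Li,Be,B,C}; column 4 has {Be,C}, so it must be H.
(r6,c3): row 6 has {H,Li,Be,C}; column 3 has {H,Be,B,C}, so it must be He.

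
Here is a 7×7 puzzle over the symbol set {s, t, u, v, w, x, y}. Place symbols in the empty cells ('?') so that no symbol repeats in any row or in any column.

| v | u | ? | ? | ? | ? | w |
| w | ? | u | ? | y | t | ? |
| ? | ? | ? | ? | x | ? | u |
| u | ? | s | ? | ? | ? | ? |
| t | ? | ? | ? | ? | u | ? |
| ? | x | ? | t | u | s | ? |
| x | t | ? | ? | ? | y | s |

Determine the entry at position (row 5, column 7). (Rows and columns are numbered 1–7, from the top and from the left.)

y

(r1,c6) = x
(r6,c1) = y
(r6,c7) = v
(r2,c7) = x
(r3,c1) = s
(r5,c7) = y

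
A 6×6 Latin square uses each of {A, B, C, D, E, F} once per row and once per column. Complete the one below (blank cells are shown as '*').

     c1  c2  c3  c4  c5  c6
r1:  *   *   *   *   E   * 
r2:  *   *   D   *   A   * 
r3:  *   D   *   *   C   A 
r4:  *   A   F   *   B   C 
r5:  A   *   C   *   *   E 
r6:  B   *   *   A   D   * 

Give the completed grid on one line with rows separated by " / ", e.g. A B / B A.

C F A B E D / F E D C A B / E D B F C A / D A F E B C / A B C D F E / B C E A D F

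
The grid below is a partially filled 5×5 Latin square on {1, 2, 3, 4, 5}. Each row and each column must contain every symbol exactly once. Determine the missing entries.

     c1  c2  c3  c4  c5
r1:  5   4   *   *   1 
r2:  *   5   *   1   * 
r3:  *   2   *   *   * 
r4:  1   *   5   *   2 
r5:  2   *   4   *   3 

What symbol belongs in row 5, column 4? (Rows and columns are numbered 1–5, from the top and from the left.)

5

Cell (r2,c5): row 2 has {1,5}; column 5 has {1,2,3} → 4.
Cell (r3,c5): row 3 has {2}; column 5 has {1,2,3,4} → 5.
Cell (r4,c2): row 4 has {1,2,5}; column 2 has {2,4,5} → 3.
Cell (r4,c4): row 4 has {1,2,3,5}; column 4 has {1} → 4.
Cell (r5,c2): row 5 has {2,3,4}; column 2 has {2,3,4,5} → 1.
Cell (r5,c4): row 5 has {1,2,3,4}; column 4 has {1,4} → 5.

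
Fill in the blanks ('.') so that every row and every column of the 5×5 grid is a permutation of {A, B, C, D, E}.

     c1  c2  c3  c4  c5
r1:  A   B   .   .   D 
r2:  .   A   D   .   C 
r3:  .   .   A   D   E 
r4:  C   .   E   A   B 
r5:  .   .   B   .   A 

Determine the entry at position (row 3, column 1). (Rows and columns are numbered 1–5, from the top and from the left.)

B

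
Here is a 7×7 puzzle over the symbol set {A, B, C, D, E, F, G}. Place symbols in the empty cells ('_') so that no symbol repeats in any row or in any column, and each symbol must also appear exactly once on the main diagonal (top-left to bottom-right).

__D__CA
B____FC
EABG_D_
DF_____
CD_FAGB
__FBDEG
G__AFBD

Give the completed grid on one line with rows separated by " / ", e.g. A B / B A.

F B D E G C A / B G A D E F C / E A B G C D F / D F G C B A E / C D E F A G B / A C F B D E G / G E C A F B D

row 1 has {A,C,D}; column 1 has {B,C,D,E,G}; the diagonal has {A,B,D,E} — only F is left for (r1,c1).
row 1 has {A,C,D,F}; column 4 has {A,B,F,G} — only E is left for (r1,c4).
row 2 has {B,C,F}; column 2 has {A,D,F}; the diagonal has {A,B,D,E,F} — only G is left for (r2,c2).
row 2 has {B,C,F,G}; column 4 has {A,B,E,F,G} — only D is left for (r2,c4).
row 2 has {B,C,D,F,G}; column 5 has {A,D,F} — only E is left for (r2,c5).
row 3 has {A,B,D,E,G}; column 5 has {A,D,E,F} — only C is left for (r3,c5).
row 3 has {A,B,C,D,E,G}; column 7 has {A,B,C,D,G} — only F is left for (r3,c7).
row 4 has {D,F}; column 4 has {A,B,D,E,F,G}; the diagonal has {A,B,D,E,F,G} — only C is left for (r4,c4).
row 4 has {C,D,F}; column 6 has {B,C,D,E,F,G} — only A is left for (r4,c6).
row 4 has {A,C,D,F}; column 7 has {A,B,C,D,F,G} — only E is left for (r4,c7).
row 5 has {A,B,C,D,F,G}; column 3 has {B,D,F} — only E is left for (r5,c3).
row 6 has {B,D,E,F,G}; column 1 has {B,C,D,E,F,G} — only A is left for (r6,c1).
row 6 has {A,B,D,E,F,G}; column 2 has {A,D,F,G} — only C is left for (r6,c2).
row 7 has {A,B,D,F,G}; column 2 has {A,C,D,F,G} — only E is left for (r7,c2).
row 7 has {A,B,D,E,F,G}; column 3 has {B,D,E,F} — only C is left for (r7,c3).
row 1 has {A,C,D,E,F}; column 2 has {A,C,D,E,F,G} — only B is left for (r1,c2).
row 1 has {A,B,C,D,E,F}; column 5 has {A,C,D,E,F} — only G is left for (r1,c5).
row 2 has {B,C,D,E,F,G}; column 3 has {B,C,D,E,F} — only A is left for (r2,c3).
row 4 has {A,C,D,E,F}; column 3 has {A,B,C,D,E,F} — only G is left for (r4,c3).
row 4 has {A,C,D,E,F,G}; column 5 has {A,C,D,E,F,G} — only B is left for (r4,c5).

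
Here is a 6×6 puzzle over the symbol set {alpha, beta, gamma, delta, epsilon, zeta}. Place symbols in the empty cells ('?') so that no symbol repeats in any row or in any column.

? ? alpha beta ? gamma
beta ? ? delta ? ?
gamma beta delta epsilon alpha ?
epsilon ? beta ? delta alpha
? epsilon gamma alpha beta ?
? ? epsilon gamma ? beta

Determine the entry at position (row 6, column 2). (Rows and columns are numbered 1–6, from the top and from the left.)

delta

row 2 has {beta,delta}; column 3 has {alpha,beta,gamma,delta,epsilon} — only zeta is left for (r2,c3).
row 2 has {beta,delta,zeta}; column 6 has {alpha,beta,gamma} — only epsilon is left for (r2,c6).
row 3 has {alpha,beta,gamma,delta,epsilon}; column 6 has {alpha,beta,gamma,epsilon} — only zeta is left for (r3,c6).
row 4 has {alpha,beta,delta,epsilon}; column 4 has {alpha,beta,gamma,delta,epsilon} — only zeta is left for (r4,c4).
row 5 has {alpha,beta,gamma,epsilon}; column 6 has {alpha,beta,gamma,epsilon,zeta} — only delta is left for (r5,c6).
row 6 has {beta,gamma,epsilon}; column 5 has {alpha,beta,delta} — only zeta is left for (r6,c5).
row 1 has {alpha,beta,gamma}; column 5 has {alpha,beta,delta,zeta} — only epsilon is left for (r1,c5).
row 2 has {beta,delta,epsilon,zeta}; column 5 has {alpha,beta,delta,epsilon,zeta} — only gamma is left for (r2,c5).
row 4 has {alpha,beta,delta,epsilon,zeta}; column 2 has {beta,epsilon} — only gamma is left for (r4,c2).
row 5 has {alpha,beta,gamma,delta,epsilon}; column 1 has {beta,gamma,epsilon} — only zeta is left for (r5,c1).
row 1 has {alpha,beta,gamma,epsilon}; column 1 has {beta,gamma,epsilon,zeta} — only delta is left for (r1,c1).
row 1 has {alpha,beta,gamma,delta,epsilon}; column 2 has {beta,gamma,epsilon} — only zeta is left for (r1,c2).
row 2 has {beta,gamma,delta,epsilon,zeta}; column 2 has {beta,gamma,epsilon,zeta} — only alpha is left for (r2,c2).
row 6 has {beta,gamma,epsilon,zeta}; column 1 has {beta,gamma,delta,epsilon,zeta} — only alpha is left for (r6,c1).
row 6 has {alpha,beta,gamma,epsilon,zeta}; column 2 has {alpha,beta,gamma,epsilon,zeta} — only delta is left for (r6,c2).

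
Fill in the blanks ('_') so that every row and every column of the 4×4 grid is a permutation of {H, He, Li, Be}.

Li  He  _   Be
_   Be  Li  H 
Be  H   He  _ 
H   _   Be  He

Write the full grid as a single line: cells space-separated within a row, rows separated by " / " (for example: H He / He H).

row 1 has {He,Li,Be}; column 3 has {He,Li,Be} — only H is left for (r1,c3).
row 2 has {H,Li,Be}; column 1 has {H,Li,Be} — only He is left for (r2,c1).
row 3 has {H,He,Be}; column 4 has {H,He,Be} — only Li is left for (r3,c4).
row 4 has {H,He,Be}; column 2 has {H,He,Be} — only Li is left for (r4,c2).

Li He H Be / He Be Li H / Be H He Li / H Li Be He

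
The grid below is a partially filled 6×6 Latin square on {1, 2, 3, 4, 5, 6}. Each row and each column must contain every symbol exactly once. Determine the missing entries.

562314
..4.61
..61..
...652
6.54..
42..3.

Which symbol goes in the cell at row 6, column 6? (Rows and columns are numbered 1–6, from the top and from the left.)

At row 5, column 5: row 5 has {4,5,6}; column 5 has {1,3,5,6}; that leaves 2.
At row 5, column 6: row 5 has {2,4,5,6}; column 6 has {1,2,4}; that leaves 3.
At row 6, column 3: row 6 has {2,3,4}; column 3 has {2,4,5,6}; that leaves 1.
At row 6, column 4: row 6 has {1,2,3,4}; column 4 has {1,3,4,6}; that leaves 5.
At row 6, column 6: row 6 has {1,2,3,4,5}; column 6 has {1,2,3,4}; that leaves 6.

6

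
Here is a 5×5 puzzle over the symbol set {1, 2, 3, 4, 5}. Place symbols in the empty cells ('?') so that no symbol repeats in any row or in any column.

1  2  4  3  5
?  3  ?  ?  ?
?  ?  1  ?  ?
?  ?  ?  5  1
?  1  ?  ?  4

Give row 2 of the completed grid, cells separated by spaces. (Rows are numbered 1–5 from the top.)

4 3 5 1 2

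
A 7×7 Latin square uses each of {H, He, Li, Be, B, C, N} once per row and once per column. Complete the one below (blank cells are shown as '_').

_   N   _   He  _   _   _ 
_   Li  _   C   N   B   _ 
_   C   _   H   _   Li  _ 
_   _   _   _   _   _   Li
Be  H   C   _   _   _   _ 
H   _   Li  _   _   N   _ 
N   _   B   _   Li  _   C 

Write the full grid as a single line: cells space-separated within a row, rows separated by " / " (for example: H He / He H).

row 2 has {Li,B,C,N}; column 1 has {H,Be,N} — only He is left for (r2,c1).
row 3 has {H,Li,C}; column 1 has {H,He,Be,N} — only B is left for (r3,c1).
row 4 has {Li}; column 1 has {H,He,Be,B,N} — only C is left for (r4,c1).
row 5 has {H,Be,C}; column 6 has {Li,B,N} — only He is left for (r5,c6).
row 7 has {Li,B,C,N}; column 4 has {H,He,C} — only Be is left for (r7,c4).
row 7 has {Li,Be,B,C,N}; column 6 has {He,Li,B,N} — only H is left for (r7,c6).
row 1 has {He,N}; column 1 has {H,He,Be,B,C,N} — only Li is left for (r1,c1).
row 4 has {Li,C}; column 6 has {H,He,Li,B,N} — only Be is left for (r4,c6).
row 5 has {H,He,Be,C}; column 5 has {Li,N} — only B is left for (r5,c5).
row 5 has {H,He,Be,B,C}; column 7 has {Li,C} — only N is left for (r5,c7).
row 6 has {H,Li,N}; column 4 has {H,He,Be,C} — only B is left for (r6,c4).
row 7 has {H,Li,Be,B,C,N}; column 2 has {H,Li,C,N} — only He is left for (r7,c2).
row 1 has {He,Li,N}; column 6 has {H,He,Li,Be,B,N} — only C is left for (r1,c6).
row 4 has {Li,Be,C}; column 2 has {H,He,Li,C,N} — only B is left for (r4,c2).
row 4 has {Li,Be,B,C}; column 4 has {H,He,Be,B,C} — only N is left for (r4,c4).
row 5 has {H,He,Be,B,C,N}; column 4 has {H,He,Be,B,C,N} — only Li is left for (r5,c4).
row 6 has {H,Li,B,N}; column 2 has {H,He,Li,B,C,N} — only Be is left for (r6,c2).
row 6 has {H,Li,Be,B,N}; column 7 has {Li,C,N} — only He is left for (r6,c7).
row 3 has {H,Li,B,C}; column 7 has {He,Li,C,N} — only Be is left for (r3,c7).
row 6 has {H,He,Li,Be,B,N}; column 5 has {Li,B,N} — only C is left for (r6,c5).
row 2 has {He,Li,B,C,N}; column 7 has {He,Li,Be,C,N} — only H is left for (r2,c7).
row 3 has {H,Li,Be,B,C}; column 5 has {Li,B,C,N} — only He is left for (r3,c5).
row 4 has {Li,Be,B,C,N}; column 5 has {He,Li,B,C,N} — only H is left for (r4,c5).
row 1 has {He,Li,C,N}; column 5 has {H,He,Li,B,C,N} — only Be is left for (r1,c5).
row 1 has {He,Li,Be,C,N}; column 7 has {H,He,Li,Be,C,N} — only B is left for (r1,c7).
row 2 has {H,He,Li,B,C,N}; column 3 has {Li,B,C} — only Be is left for (r2,c3).
row 3 has {H,He,Li,Be,B,C}; column 3 has {Li,Be,B,C} — only N is left for (r3,c3).
row 4 has {H,Li,Be,B,C,N}; column 3 has {Li,Be,B,C,N} — only He is left for (r4,c3).
row 1 has {He,Li,Be,B,C,N}; column 3 has {He,Li,Be,B,C,N} — only H is left for (r1,c3).

Li N H He Be C B / He Li Be C N B H / B C N H He Li Be / C B He N H Be Li / Be H C Li B He N / H Be Li B C N He / N He B Be Li H C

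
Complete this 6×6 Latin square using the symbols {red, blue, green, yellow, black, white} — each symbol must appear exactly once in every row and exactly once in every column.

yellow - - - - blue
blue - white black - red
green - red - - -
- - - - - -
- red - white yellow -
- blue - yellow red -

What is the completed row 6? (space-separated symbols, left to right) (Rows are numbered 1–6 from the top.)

white blue green yellow red black

(r2,c5): row 2 has {red,blue,black,white}; column 5 has {red,yellow}, so it must be green.
(r3,c4): row 3 has {red,green}; column 4 has {yellow,black,white}, so it must be blue.
(r5,c1): row 5 has {red,yellow,white}; column 1 has {blue,green,yellow}, so it must be black.
(r5,c6): row 5 has {red,yellow,black,white}; column 6 has {red,blue}, so it must be green.
(r6,c1): row 6 has {red,blue,yellow}; column 1 has {blue,green,yellow,black}, so it must be white.
(r6,c6): row 6 has {red,blue,yellow,white}; column 6 has {red,blue,green}, so it must be black.
(r2,c2): row 2 has {red,blue,green,black,white}; column 2 has {red,blue}, so it must be yellow.
(r4,c1): row 4 is empty so far; column 1 has {blue,green,yellow,black,white}, so it must be red.
(r4,c4): row 4 has {red}; column 4 has {blue,yellow,black,white}, so it must be green.
(r5,c3): row 5 has {red,green,yellow,black,white}; column 3 has {red,white}, so it must be blue.
(r6,c3): row 6 has {red,blue,yellow,black,white}; column 3 has {red,blue,white}, so it must be green.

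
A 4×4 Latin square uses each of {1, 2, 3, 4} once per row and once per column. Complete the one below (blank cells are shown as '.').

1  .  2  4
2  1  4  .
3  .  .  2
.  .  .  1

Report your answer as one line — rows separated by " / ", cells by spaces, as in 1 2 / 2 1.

1 3 2 4 / 2 1 4 3 / 3 4 1 2 / 4 2 3 1

At row 1, column 2: row 1 has {1,2,4}; column 2 has {1}; that leaves 3.
At row 2, column 4: row 2 has {1,2,4}; column 4 has {1,2,4}; that leaves 3.
At row 3, column 2: row 3 has {2,3}; column 2 has {1,3}; that leaves 4.
At row 3, column 3: row 3 has {2,3,4}; column 3 has {2,4}; that leaves 1.
At row 4, column 1: row 4 has {1}; column 1 has {1,2,3}; that leaves 4.
At row 4, column 2: row 4 has {1,4}; column 2 has {1,3,4}; that leaves 2.
At row 4, column 3: row 4 has {1,2,4}; column 3 has {1,2,4}; that leaves 3.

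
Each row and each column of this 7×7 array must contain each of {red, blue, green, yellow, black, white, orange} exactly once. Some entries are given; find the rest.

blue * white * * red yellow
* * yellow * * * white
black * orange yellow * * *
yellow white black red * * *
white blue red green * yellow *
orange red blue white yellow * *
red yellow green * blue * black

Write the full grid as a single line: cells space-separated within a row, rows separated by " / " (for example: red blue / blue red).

blue orange white black green red yellow / green black yellow blue red orange white / black green orange yellow white blue red / yellow white black red orange green blue / white blue red green black yellow orange / orange red blue white yellow black green / red yellow green orange blue white black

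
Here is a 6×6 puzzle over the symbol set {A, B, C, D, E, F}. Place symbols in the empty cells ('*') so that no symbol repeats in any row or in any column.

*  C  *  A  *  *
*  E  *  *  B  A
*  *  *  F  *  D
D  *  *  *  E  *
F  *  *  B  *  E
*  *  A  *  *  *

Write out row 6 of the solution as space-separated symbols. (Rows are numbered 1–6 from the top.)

B F A E D C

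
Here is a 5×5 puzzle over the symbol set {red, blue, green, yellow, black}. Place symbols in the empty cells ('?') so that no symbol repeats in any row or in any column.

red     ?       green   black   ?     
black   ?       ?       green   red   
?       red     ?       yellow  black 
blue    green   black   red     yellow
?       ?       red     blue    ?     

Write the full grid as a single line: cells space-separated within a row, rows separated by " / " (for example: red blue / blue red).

red yellow green black blue / black blue yellow green red / green red blue yellow black / blue green black red yellow / yellow black red blue green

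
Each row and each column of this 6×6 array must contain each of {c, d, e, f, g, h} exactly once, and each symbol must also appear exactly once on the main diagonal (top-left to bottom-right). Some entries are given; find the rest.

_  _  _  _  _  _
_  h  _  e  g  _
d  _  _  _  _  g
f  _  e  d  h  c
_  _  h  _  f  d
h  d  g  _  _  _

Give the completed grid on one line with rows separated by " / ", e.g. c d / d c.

g e f c d h / c h d e g f / d f c h e g / f g e d h c / e c h g f d / h d g f c e

(r2,c1) = c
(r2,c6) = f
(r3,c3) = c
(r3,c5) = e
(r4,c2) = g
(r6,c5) = c
(r6,c6) = e
(r1,c1) = g
(r1,c5) = d
(r1,c6) = h
(r2,c3) = d
(r3,c2) = f
(r3,c4) = h
(r5,c1) = e
(r5,c2) = c
(r5,c4) = g
(r6,c4) = f
(r1,c2) = e
(r1,c3) = f
(r1,c4) = c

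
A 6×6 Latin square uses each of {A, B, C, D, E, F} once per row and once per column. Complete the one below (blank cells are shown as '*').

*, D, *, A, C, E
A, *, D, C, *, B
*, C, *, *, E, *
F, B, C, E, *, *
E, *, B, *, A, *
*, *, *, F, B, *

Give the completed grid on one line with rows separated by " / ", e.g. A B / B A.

B D F A C E / A E D C F B / D C A B E F / F B C E D A / E F B D A C / C A E F B D

row 1 has {A,C,D,E}; column 1 has {A,E,F} — only B is left for (r1,c1).
row 1 has {A,B,C,D,E}; column 3 has {B,C,D} — only F is left for (r1,c3).
row 2 has {A,B,C,D}; column 5 has {A,B,C,E} — only F is left for (r2,c5).
row 3 has {C,E}; column 1 has {A,B,E,F} — only D is left for (r3,c1).
row 3 has {C,D,E}; column 3 has {B,C,D,F} — only A is left for (r3,c3).
row 3 has {A,C,D,E}; column 4 has {A,C,E,F} — only B is left for (r3,c4).
row 3 has {A,B,C,D,E}; column 6 has {B,E} — only F is left for (r3,c6).
row 4 has {B,C,E,F}; column 5 has {A,B,C,E,F} — only D is left for (r4,c5).
row 4 has {B,C,D,E,F}; column 6 has {B,E,F} — only A is left for (r4,c6).
row 5 has {A,B,E}; column 2 has {B,C,D} — only F is left for (r5,c2).
row 5 has {A,B,E,F}; column 4 has {A,B,C,E,F} — only D is left for (r5,c4).
row 5 has {A,B,D,E,F}; column 6 has {A,B,E,F} — only C is left for (r5,c6).
row 6 has {B,F}; column 1 has {A,B,D,E,F} — only C is left for (r6,c1).
row 6 has {B,C,F}; column 3 has {A,B,C,D,F} — only E is left for (r6,c3).
row 6 has {B,C,E,F}; column 6 has {A,B,C,E,F} — only D is left for (r6,c6).
row 2 has {A,B,C,D,F}; column 2 has {B,C,D,F} — only E is left for (r2,c2).
row 6 has {B,C,D,E,F}; column 2 has {B,C,D,E,F} — only A is left for (r6,c2).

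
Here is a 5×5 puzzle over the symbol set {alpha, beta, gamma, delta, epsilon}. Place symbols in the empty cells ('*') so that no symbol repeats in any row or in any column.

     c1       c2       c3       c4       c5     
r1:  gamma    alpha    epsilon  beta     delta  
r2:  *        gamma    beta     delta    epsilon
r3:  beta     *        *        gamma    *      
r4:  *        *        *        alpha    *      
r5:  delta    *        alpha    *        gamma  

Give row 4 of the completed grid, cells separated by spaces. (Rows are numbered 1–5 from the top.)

epsilon delta gamma alpha beta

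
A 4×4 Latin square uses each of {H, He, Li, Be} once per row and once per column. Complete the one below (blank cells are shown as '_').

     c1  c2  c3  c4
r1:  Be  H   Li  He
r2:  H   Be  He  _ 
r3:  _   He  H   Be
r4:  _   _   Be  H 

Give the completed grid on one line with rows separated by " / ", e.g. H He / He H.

Cell (r2,c4): row 2 has {H,He,Be}; column 4 has {H,He,Be} → Li.
Cell (r3,c1): row 3 has {H,He,Be}; column 1 has {H,Be} → Li.
Cell (r4,c1): row 4 has {H,Be}; column 1 has {H,Li,Be} → He.
Cell (r4,c2): row 4 has {H,He,Be}; column 2 has {H,He,Be} → Li.

Be H Li He / H Be He Li / Li He H Be / He Li Be H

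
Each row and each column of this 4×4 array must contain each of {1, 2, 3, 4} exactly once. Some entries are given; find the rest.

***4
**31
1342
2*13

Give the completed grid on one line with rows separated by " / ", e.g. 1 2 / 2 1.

(r1,c1) = 3
(r1,c3) = 2
(r2,c1) = 4
(r2,c2) = 2
(r4,c2) = 4
(r1,c2) = 1

3 1 2 4 / 4 2 3 1 / 1 3 4 2 / 2 4 1 3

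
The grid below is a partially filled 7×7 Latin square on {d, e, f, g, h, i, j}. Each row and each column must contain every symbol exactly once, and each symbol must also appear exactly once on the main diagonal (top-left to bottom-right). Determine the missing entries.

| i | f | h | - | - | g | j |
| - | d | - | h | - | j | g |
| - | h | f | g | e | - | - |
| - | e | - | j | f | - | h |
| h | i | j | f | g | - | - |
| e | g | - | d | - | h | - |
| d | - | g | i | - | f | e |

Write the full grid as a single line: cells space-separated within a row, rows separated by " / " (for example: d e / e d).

i f h e d g j / f d e h i j g / j h f g e d i / g e d j f i h / h i j f g e d / e g i d j h f / d j g i h f e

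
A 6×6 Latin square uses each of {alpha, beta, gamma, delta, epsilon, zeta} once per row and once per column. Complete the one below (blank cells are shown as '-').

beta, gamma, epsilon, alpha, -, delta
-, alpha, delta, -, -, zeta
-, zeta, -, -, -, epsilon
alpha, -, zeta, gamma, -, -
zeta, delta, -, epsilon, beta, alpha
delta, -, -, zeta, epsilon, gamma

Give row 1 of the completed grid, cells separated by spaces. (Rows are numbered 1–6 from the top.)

beta gamma epsilon alpha zeta delta

At row 1, column 5: row 1 has {alpha,beta,gamma,delta,epsilon}; column 5 has {beta,epsilon}; that leaves zeta.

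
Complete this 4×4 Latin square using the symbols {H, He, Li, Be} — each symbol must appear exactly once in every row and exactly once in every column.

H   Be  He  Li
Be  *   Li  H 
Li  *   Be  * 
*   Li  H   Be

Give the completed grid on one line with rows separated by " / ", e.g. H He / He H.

H Be He Li / Be He Li H / Li H Be He / He Li H Be

At row 2, column 2: row 2 has {H,Li,Be}; column 2 has {Li,Be}; that leaves He.
At row 3, column 2: row 3 has {Li,Be}; column 2 has {He,Li,Be}; that leaves H.
At row 3, column 4: row 3 has {H,Li,Be}; column 4 has {H,Li,Be}; that leaves He.
At row 4, column 1: row 4 has {H,Li,Be}; column 1 has {H,Li,Be}; that leaves He.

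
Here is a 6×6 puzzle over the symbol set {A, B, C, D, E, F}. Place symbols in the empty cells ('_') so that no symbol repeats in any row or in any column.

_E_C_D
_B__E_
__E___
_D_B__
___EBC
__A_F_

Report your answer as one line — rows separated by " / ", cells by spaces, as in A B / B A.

(r1,c5): row 1 has {C,D,E}; column 5 has {B,E,F}, so it must be A.
(r4,c5): row 4 has {B,D}; column 5 has {A,B,E,F}, so it must be C.
(r6,c2): row 6 has {A,F}; column 2 has {B,D,E}, so it must be C.
(r6,c4): row 6 has {A,C,F}; column 4 has {B,C,E}, so it must be D.
(r3,c5): row 3 has {E}; column 5 has {A,B,C,E,F}, so it must be D.
(r4,c3): row 4 has {B,C,D}; column 3 has {A,E}, so it must be F.
(r5,c3): row 5 has {B,C,E}; column 3 has {A,E,F}, so it must be D.
(r1,c3): row 1 has {A,C,D,E}; column 3 has {A,D,E,F}, so it must be B.
(r2,c3): row 2 has {B,E}; column 3 has {A,B,D,E,F}, so it must be C.
(r1,c1): row 1 has {A,B,C,D,E}; column 1 is empty so far, so it must be F.
(r5,c1): row 5 has {B,C,D,E}; column 1 has {F}, so it must be A.
(r5,c2): row 5 has {A,B,C,D,E}; column 2 has {B,C,D,E}, so it must be F.
(r2,c1): row 2 has {B,C,E}; column 1 has {A,F}, so it must be D.
(r3,c2): row 3 has {D,E}; column 2 has {B,C,D,E,F}, so it must be A.
(r3,c4): row 3 has {A,D,E}; column 4 has {B,C,D,E}, so it must be F.
(r3,c6): row 3 has {A,D,E,F}; column 6 has {C,D}, so it must be B.
(r4,c1): row 4 has {B,C,D,F}; column 1 has {A,D,F}, so it must be E.
(r4,c6): row 4 has {B,C,D,E,F}; column 6 has {B,C,D}, so it must be A.
(r6,c1): row 6 has {A,C,D,F}; column 1 has {A,D,E,F}, so it must be B.
(r6,c6): row 6 has {A,B,C,D,F}; column 6 has {A,B,C,D}, so it must be E.
(r2,c4): row 2 has {B,C,D,E}; column 4 has {B,C,D,E,F}, so it must be A.
(r2,c6): row 2 has {A,B,C,D,E}; column 6 has {A,B,C,D,E}, so it must be F.
(r3,c1): row 3 has {A,B,D,E,F}; column 1 has {A,B,D,E,F}, so it must be C.

F E B C A D / D B C A E F / C A E F D B / E D F B C A / A F D E B C / B C A D F E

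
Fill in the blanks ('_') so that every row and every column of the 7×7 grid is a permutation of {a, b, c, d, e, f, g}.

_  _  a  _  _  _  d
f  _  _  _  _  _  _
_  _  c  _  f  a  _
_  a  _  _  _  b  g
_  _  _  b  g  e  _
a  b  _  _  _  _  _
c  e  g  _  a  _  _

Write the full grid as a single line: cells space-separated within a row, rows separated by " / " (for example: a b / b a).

g f a e b c d / f g b a e d c / b d c g f a e / e a d f c b g / d c f b g e a / a b e c d g f / c e g d a f b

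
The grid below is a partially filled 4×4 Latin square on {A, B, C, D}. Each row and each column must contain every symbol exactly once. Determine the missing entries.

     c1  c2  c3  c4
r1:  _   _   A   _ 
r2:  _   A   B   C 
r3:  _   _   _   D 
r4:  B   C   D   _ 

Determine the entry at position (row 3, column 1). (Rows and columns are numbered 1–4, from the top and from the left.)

A

(r1,c4) = B
(r2,c1) = D
(r3,c2) = B
(r3,c3) = C
(r4,c4) = A
(r1,c1) = C
(r1,c2) = D
(r3,c1) = A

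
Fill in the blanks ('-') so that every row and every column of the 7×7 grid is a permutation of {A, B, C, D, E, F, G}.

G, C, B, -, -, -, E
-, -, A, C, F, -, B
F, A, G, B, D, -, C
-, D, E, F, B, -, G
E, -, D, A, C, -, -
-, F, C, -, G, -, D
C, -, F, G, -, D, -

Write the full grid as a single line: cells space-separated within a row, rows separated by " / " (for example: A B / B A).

(r1,c4) = D
(r1,c5) = A
(r1,c6) = F
(r2,c1) = D
(r3,c6) = E
(r4,c1) = A
(r4,c6) = C
(r5,c7) = F
(r6,c1) = B
(r6,c4) = E
(r6,c6) = A
(r7,c5) = E
(r7,c7) = A
(r2,c6) = G
(r5,c6) = B
(r7,c2) = B
(r2,c2) = E
(r5,c2) = G

G C B D A F E / D E A C F G B / F A G B D E C / A D E F B C G / E G D A C B F / B F C E G A D / C B F G E D A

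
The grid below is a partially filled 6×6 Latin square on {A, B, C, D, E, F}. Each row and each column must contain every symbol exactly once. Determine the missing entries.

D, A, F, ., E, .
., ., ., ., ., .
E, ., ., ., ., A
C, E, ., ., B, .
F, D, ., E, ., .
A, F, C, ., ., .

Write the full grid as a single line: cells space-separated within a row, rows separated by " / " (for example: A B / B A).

D A F C E B / B C E A F D / E B D F C A / C E A D B F / F D B E A C / A F C B D E

At row 2, column 1: row 2 is empty so far; column 1 has {A,C,D,E,F}; that leaves B.
At row 2, column 2: row 2 has {B}; column 2 has {A,D,E,F}; that leaves C.
At row 3, column 2: row 3 has {A,E}; column 2 has {A,C,D,E,F}; that leaves B.
At row 3, column 3: row 3 has {A,B,E}; column 3 has {C,F}; that leaves D.
At row 4, column 3: row 4 has {B,C,E}; column 3 has {C,D,F}; that leaves A.
At row 5, column 3: row 5 has {D,E,F}; column 3 has {A,C,D,F}; that leaves B.
At row 5, column 6: row 5 has {B,D,E,F}; column 6 has {A}; that leaves C.
At row 6, column 5: row 6 has {A,C,F}; column 5 has {B,E}; that leaves D.
At row 1, column 6: row 1 has {A,D,E,F}; column 6 has {A,C}; that leaves B.
At row 2, column 3: row 2 has {B,C}; column 3 has {A,B,C,D,F}; that leaves E.
At row 5, column 5: row 5 has {B,C,D,E,F}; column 5 has {B,D,E}; that leaves A.
At row 6, column 4: row 6 has {A,C,D,F}; column 4 has {E}; that leaves B.
At row 6, column 6: row 6 has {A,B,C,D,F}; column 6 has {A,B,C}; that leaves E.
At row 1, column 4: row 1 has {A,B,D,E,F}; column 4 has {B,E}; that leaves C.
At row 2, column 5: row 2 has {B,C,E}; column 5 has {A,B,D,E}; that leaves F.
At row 2, column 6: row 2 has {B,C,E,F}; column 6 has {A,B,C,E}; that leaves D.
At row 3, column 4: row 3 has {A,B,D,E}; column 4 has {B,C,E}; that leaves F.
At row 3, column 5: row 3 has {A,B,D,E,F}; column 5 has {A,B,D,E,F}; that leaves C.
At row 4, column 4: row 4 has {A,B,C,E}; column 4 has {B,C,E,F}; that leaves D.
At row 4, column 6: row 4 has {A,B,C,D,E}; column 6 has {A,B,C,D,E}; that leaves F.
At row 2, column 4: row 2 has {B,C,D,E,F}; column 4 has {B,C,D,E,F}; that leaves A.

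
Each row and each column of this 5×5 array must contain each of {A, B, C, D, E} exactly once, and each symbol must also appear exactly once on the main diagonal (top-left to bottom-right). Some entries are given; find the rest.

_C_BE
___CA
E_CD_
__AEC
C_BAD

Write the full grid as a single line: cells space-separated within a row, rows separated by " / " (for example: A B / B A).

A C D B E / D B E C A / E A C D B / B D A E C / C E B A D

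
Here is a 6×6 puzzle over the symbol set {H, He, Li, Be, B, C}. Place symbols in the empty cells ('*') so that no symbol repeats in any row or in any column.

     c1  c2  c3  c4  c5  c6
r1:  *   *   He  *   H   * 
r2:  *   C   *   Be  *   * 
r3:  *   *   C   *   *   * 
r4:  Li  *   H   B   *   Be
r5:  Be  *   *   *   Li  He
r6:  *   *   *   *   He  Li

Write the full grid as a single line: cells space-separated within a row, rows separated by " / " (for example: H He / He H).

B Be He Li H C / He C Li Be B H / H Li C He Be B / Li He H B C Be / Be H B C Li He / C B Be H He Li

Cell (r2,c5): row 2 has {Be,C}; column 5 has {H,He,Li} → B.
Cell (r2,c6): row 2 has {Be,B,C}; column 6 has {He,Li,Be} → H.
Cell (r3,c5): row 3 has {C}; column 5 has {H,He,Li,B} → Be.
Cell (r3,c6): row 3 has {Be,C}; column 6 has {H,He,Li,Be} → B.
Cell (r4,c2): row 4 has {H,Li,Be,B}; column 2 has {C} → He.
Cell (r4,c5): row 4 has {H,He,Li,Be,B}; column 5 has {H,He,Li,Be,B} → C.
Cell (r5,c3): row 5 has {He,Li,Be}; column 3 has {H,He,C} → B.
Cell (r6,c3): row 6 has {He,Li}; column 3 has {H,He,B,C} → Be.
Cell (r1,c6): row 1 has {H,He}; column 6 has {H,He,Li,Be,B} → C.
Cell (r2,c1): row 2 has {H,Be,B,C}; column 1 has {Li,Be} → He.
Cell (r2,c3): row 2 has {H,He,Be,B,C}; column 3 has {H,He,Be,B,C} → Li.
Cell (r3,c1): row 3 has {Be,B,C}; column 1 has {He,Li,Be} → H.
Cell (r3,c2): row 3 has {H,Be,B,C}; column 2 has {He,C} → Li.
Cell (r3,c4): row 3 has {H,Li,Be,B,C}; column 4 has {Be,B} → He.
Cell (r5,c2): row 5 has {He,Li,Be,B}; column 2 has {He,Li,C} → H.
Cell (r5,c4): row 5 has {H,He,Li,Be,B}; column 4 has {He,Be,B} → C.
Cell (r6,c2): row 6 has {He,Li,Be}; column 2 has {H,He,Li,C} → B.
Cell (r6,c4): row 6 has {He,Li,Be,B}; column 4 has {He,Be,B,C} → H.
Cell (r1,c1): row 1 has {H,He,C}; column 1 has {H,He,Li,Be} → B.
Cell (r1,c2): row 1 has {H,He,B,C}; column 2 has {H,He,Li,B,C} → Be.
Cell (r1,c4): row 1 has {H,He,Be,B,C}; column 4 has {H,He,Be,B,C} → Li.
Cell (r6,c1): row 6 has {H,He,Li,Be,B}; column 1 has {H,He,Li,Be,B} → C.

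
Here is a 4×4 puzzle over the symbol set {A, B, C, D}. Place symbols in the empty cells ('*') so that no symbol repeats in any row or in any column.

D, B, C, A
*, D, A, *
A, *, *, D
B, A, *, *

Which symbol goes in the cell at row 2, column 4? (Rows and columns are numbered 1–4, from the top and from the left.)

B

Cell (r2,c1): row 2 has {A,D}; column 1 has {A,B,D} → C.
Cell (r2,c4): row 2 has {A,C,D}; column 4 has {A,D} → B.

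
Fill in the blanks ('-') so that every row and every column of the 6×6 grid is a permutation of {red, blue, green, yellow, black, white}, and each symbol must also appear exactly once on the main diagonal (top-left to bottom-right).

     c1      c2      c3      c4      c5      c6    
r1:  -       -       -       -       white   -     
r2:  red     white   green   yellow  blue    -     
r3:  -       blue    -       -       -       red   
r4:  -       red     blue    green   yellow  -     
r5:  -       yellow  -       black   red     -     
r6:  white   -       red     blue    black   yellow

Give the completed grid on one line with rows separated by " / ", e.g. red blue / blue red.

blue black yellow red white green / red white green yellow blue black / yellow blue black white green red / black red blue green yellow white / green yellow white black red blue / white green red blue black yellow

(r1,c4) = red
(r2,c6) = black
(r3,c3) = black
(r3,c4) = white
(r3,c5) = green
(r4,c1) = black
(r4,c6) = white
(r5,c3) = white
(r6,c2) = green
(r1,c1) = blue
(r1,c2) = black
(r1,c3) = yellow
(r1,c6) = green
(r3,c1) = yellow
(r5,c1) = green
(r5,c6) = blue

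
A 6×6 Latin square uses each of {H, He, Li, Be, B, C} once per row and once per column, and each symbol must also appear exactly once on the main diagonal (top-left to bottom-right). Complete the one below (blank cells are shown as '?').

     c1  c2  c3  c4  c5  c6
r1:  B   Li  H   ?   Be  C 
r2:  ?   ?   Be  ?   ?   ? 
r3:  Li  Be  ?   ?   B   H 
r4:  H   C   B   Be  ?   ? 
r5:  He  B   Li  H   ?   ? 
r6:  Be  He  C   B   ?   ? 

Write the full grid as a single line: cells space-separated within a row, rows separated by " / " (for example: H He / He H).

Cell (r1,c4): row 1 has {H,Li,Be,B,C}; column 4 has {H,Be,B} → He.
Cell (r2,c1): row 2 has {Be}; column 1 has {H,He,Li,Be,B} → C.
Cell (r2,c2): row 2 has {Be,C}; column 2 has {He,Li,Be,B,C}; the diagonal has {Be,B} → H.
Cell (r2,c4): row 2 has {H,Be,C}; column 4 has {H,He,Be,B} → Li.
Cell (r2,c5): row 2 has {H,Li,Be,C}; column 5 has {Be,B} → He.
Cell (r2,c6): row 2 has {H,He,Li,Be,C}; column 6 has {H,C} → B.
Cell (r3,c3): row 3 has {H,Li,Be,B}; column 3 has {H,Li,Be,B,C}; the diagonal has {H,Be,B} → He.
Cell (r3,c4): row 3 has {H,He,Li,Be,B}; column 4 has {H,He,Li,Be,B} → C.
Cell (r4,c5): row 4 has {H,Be,B,C}; column 5 has {He,Be,B} → Li.
Cell (r4,c6): row 4 has {H,Li,Be,B,C}; column 6 has {H,B,C} → He.
Cell (r5,c5): row 5 has {H,He,Li,B}; column 5 has {He,Li,Be,B}; the diagonal has {H,He,Be,B} → C.
Cell (r5,c6): row 5 has {H,He,Li,B,C}; column 6 has {H,He,B,C} → Be.
Cell (r6,c5): row 6 has {He,Be,B,C}; column 5 has {He,Li,Be,B,C} → H.
Cell (r6,c6): row 6 has {H,He,Be,B,C}; column 6 has {H,He,Be,B,C}; the diagonal has {H,He,Be,B,C} → Li.

B Li H He Be C / C H Be Li He B / Li Be He C B H / H C B Be Li He / He B Li H C Be / Be He C B H Li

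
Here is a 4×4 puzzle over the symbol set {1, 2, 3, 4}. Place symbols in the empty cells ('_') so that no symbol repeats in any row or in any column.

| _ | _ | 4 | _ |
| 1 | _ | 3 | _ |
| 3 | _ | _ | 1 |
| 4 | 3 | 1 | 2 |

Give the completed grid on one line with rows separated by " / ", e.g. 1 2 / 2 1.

2 1 4 3 / 1 2 3 4 / 3 4 2 1 / 4 3 1 2

(r1,c1): row 1 has {4}; column 1 has {1,3,4}, so it must be 2.
(r1,c2): row 1 has {2,4}; column 2 has {3}, so it must be 1.
(r1,c4): row 1 has {1,2,4}; column 4 has {1,2}, so it must be 3.
(r2,c4): row 2 has {1,3}; column 4 has {1,2,3}, so it must be 4.
(r3,c3): row 3 has {1,3}; column 3 has {1,3,4}, so it must be 2.
(r2,c2): row 2 has {1,3,4}; column 2 has {1,3}, so it must be 2.
(r3,c2): row 3 has {1,2,3}; column 2 has {1,2,3}, so it must be 4.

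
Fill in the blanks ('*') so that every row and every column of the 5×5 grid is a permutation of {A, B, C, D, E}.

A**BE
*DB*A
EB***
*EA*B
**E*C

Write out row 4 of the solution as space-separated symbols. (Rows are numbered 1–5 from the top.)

D E A C B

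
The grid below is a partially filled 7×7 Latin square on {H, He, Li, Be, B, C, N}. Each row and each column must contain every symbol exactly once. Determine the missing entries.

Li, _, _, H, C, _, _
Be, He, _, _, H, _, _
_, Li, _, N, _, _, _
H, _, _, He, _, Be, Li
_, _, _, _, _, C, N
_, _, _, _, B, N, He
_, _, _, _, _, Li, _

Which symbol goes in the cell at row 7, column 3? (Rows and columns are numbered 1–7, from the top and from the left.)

He

(r2,c6): row 2 has {H,He,Be}; column 6 has {Li,Be,C,N}, so it must be B.
(r2,c7): row 2 has {H,He,Be,B}; column 7 has {He,Li,N}, so it must be C.
(r4,c5): row 4 has {H,He,Li,Be}; column 5 has {H,B,C}, so it must be N.
(r6,c1): row 6 has {He,B,N}; column 1 has {H,Li,Be}, so it must be C.
(r1,c6): row 1 has {H,Li,C}; column 6 has {Li,Be,B,C,N}, so it must be He.
(r2,c4): row 2 has {H,He,Be,B,C}; column 4 has {H,He,N}, so it must be Li.
(r3,c6): row 3 has {Li,N}; column 6 has {He,Li,Be,B,C,N}, so it must be H.
(r6,c4): row 6 has {He,B,C,N}; column 4 has {H,He,Li,N}, so it must be Be.
(r2,c3): row 2 has {H,He,Li,Be,B,C}; column 3 is empty so far, so it must be N.
(r5,c4): row 5 has {C,N}; column 4 has {H,He,Li,Be,N}, so it must be B.
(r6,c2): row 6 has {He,Be,B,C,N}; column 2 has {He,Li}, so it must be H.
(r6,c3): row 6 has {H,He,Be,B,C,N}; column 3 has {N}, so it must be Li.
(r7,c4): row 7 has {Li}; column 4 has {H,He,Li,Be,B,N}, so it must be C.
(r5,c1): row 5 has {B,C,N}; column 1 has {H,Li,Be,C}, so it must be He.
(r5,c2): row 5 has {He,B,C,N}; column 2 has {H,He,Li}, so it must be Be.
(r5,c3): row 5 has {He,Be,B,C,N}; column 3 has {Li,N}, so it must be H.
(r5,c5): row 5 has {H,He,Be,B,C,N}; column 5 has {H,B,C,N}, so it must be Li.
(r3,c1): row 3 has {H,Li,N}; column 1 has {H,He,Li,Be,C}, so it must be B.
(r3,c7): row 3 has {H,Li,B,N}; column 7 has {He,Li,C,N}, so it must be Be.
(r7,c1): row 7 has {Li,C}; column 1 has {H,He,Li,Be,B,C}, so it must be N.
(r7,c2): row 7 has {Li,C,N}; column 2 has {H,He,Li,Be}, so it must be B.
(r7,c7): row 7 has {Li,B,C,N}; column 7 has {He,Li,Be,C,N}, so it must be H.
(r1,c2): row 1 has {H,He,Li,C}; column 2 has {H,He,Li,Be,B}, so it must be N.
(r1,c7): row 1 has {H,He,Li,C,N}; column 7 has {H,He,Li,Be,C,N}, so it must be B.
(r3,c5): row 3 has {H,Li,Be,B,N}; column 5 has {H,Li,B,C,N}, so it must be He.
(r4,c2): row 4 has {H,He,Li,Be,N}; column 2 has {H,He,Li,Be,B,N}, so it must be C.
(r4,c3): row 4 has {H,He,Li,Be,C,N}; column 3 has {H,Li,N}, so it must be B.
(r7,c5): row 7 has {H,Li,B,C,N}; column 5 has {H,He,Li,B,C,N}, so it must be Be.
(r1,c3): row 1 has {H,He,Li,B,C,N}; column 3 has {H,Li,B,N}, so it must be Be.
(r3,c3): row 3 has {H,He,Li,Be,B,N}; column 3 has {H,Li,Be,B,N}, so it must be C.
(r7,c3): row 7 has {H,Li,Be,B,C,N}; column 3 has {H,Li,Be,B,C,N}, so it must be He.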